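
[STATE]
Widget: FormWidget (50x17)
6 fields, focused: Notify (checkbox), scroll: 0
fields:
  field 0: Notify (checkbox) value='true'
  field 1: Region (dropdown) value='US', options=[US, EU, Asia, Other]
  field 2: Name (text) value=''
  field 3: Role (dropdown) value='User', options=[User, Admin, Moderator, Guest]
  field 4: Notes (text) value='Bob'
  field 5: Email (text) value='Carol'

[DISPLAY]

> Notify:     [x]                                 
  Region:     [US                               ▼]
  Name:       [                                  ]
  Role:       [User                             ▼]
  Notes:      [Bob                               ]
  Email:      [Carol                             ]
                                                  
                                                  
                                                  
                                                  
                                                  
                                                  
                                                  
                                                  
                                                  
                                                  
                                                  


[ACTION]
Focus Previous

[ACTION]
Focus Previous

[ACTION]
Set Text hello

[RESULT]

  Notify:     [x]                                 
  Region:     [US                               ▼]
  Name:       [                                  ]
  Role:       [User                             ▼]
> Notes:      [hello                             ]
  Email:      [Carol                             ]
                                                  
                                                  
                                                  
                                                  
                                                  
                                                  
                                                  
                                                  
                                                  
                                                  
                                                  


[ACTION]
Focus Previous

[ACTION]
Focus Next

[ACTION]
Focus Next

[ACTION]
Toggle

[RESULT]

  Notify:     [x]                                 
  Region:     [US                               ▼]
  Name:       [                                  ]
  Role:       [User                             ▼]
  Notes:      [hello                             ]
> Email:      [Carol                             ]
                                                  
                                                  
                                                  
                                                  
                                                  
                                                  
                                                  
                                                  
                                                  
                                                  
                                                  


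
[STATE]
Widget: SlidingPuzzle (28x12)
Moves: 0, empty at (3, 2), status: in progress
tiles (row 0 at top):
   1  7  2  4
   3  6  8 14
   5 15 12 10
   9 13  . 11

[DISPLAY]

┌────┬────┬────┬────┐       
│  1 │  7 │  2 │  4 │       
├────┼────┼────┼────┤       
│  3 │  6 │  8 │ 14 │       
├────┼────┼────┼────┤       
│  5 │ 15 │ 12 │ 10 │       
├────┼────┼────┼────┤       
│  9 │ 13 │    │ 11 │       
└────┴────┴────┴────┘       
Moves: 0                    
                            
                            


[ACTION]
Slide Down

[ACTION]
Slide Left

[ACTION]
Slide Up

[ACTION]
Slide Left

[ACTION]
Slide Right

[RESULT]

┌────┬────┬────┬────┐       
│  1 │  7 │  2 │  4 │       
├────┼────┼────┼────┤       
│  3 │  6 │  8 │ 14 │       
├────┼────┼────┼────┤       
│  5 │ 15 │ 10 │ 11 │       
├────┼────┼────┼────┤       
│  9 │ 13 │    │ 12 │       
└────┴────┴────┴────┘       
Moves: 4                    
                            
                            


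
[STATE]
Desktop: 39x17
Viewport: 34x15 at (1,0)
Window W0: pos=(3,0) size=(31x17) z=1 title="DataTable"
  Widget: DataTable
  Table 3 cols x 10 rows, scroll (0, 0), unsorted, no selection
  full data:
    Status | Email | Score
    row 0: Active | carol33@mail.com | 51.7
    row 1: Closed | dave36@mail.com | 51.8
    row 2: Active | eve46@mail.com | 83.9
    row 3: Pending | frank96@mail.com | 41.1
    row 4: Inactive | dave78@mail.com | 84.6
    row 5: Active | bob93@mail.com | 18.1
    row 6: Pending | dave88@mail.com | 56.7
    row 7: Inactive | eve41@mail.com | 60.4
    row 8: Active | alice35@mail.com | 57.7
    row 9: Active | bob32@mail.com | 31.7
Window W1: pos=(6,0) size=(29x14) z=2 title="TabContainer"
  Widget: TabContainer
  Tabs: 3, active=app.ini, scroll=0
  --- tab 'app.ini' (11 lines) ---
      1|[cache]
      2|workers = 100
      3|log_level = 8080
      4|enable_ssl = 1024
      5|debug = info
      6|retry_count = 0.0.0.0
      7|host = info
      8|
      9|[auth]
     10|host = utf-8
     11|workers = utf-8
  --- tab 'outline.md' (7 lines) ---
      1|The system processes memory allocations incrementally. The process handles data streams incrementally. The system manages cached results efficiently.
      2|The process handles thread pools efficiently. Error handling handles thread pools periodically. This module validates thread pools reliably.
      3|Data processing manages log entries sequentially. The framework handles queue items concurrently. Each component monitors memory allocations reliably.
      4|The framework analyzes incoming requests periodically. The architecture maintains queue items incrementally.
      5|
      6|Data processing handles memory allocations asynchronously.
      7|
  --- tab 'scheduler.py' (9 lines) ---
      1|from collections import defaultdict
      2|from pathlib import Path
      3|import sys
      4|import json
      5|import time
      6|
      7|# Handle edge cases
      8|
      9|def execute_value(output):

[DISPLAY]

  ┏━━┏━━━━━━━━━━━━━━━━━━━━━━━━━━━┓
  ┃ D┃ TabContainer              ┃
  ┠──┠───────────────────────────┨
  ┃St┃[app.ini]│ outline.md │ sch┃
  ┃──┃───────────────────────────┃
  ┃Ac┃[cache]                    ┃
  ┃Cl┃workers = 100              ┃
  ┃Ac┃log_level = 8080           ┃
  ┃Pe┃enable_ssl = 1024          ┃
  ┃In┃debug = info               ┃
  ┃Ac┃retry_count = 0.0.0.0      ┃
  ┃Pe┃host = info                ┃
  ┃In┃                           ┃
  ┃Ac┗━━━━━━━━━━━━━━━━━━━━━━━━━━━┛
  ┃Active  │bob32@mail.com  │31.┃ 


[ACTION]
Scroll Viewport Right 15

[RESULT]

━┏━━━━━━━━━━━━━━━━━━━━━━━━━━━┓    
D┃ TabContainer              ┃    
─┠───────────────────────────┨    
t┃[app.ini]│ outline.md │ sch┃    
─┃───────────────────────────┃    
c┃[cache]                    ┃    
l┃workers = 100              ┃    
c┃log_level = 8080           ┃    
e┃enable_ssl = 1024          ┃    
n┃debug = info               ┃    
c┃retry_count = 0.0.0.0      ┃    
e┃host = info                ┃    
n┃                           ┃    
c┗━━━━━━━━━━━━━━━━━━━━━━━━━━━┛    
ctive  │bob32@mail.com  │31.┃     


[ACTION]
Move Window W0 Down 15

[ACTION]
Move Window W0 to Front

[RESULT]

━━━━━━━━━━━━━━━━━━━━━━━━━━━━┓┓    
DataTable                   ┃┃    
────────────────────────────┨┨    
tatus  │Email           │Sco┃┃    
───────┼────────────────┼───┃┃    
ctive  │carol33@mail.com│51.┃┃    
losed  │dave36@mail.com │51.┃┃    
ctive  │eve46@mail.com  │83.┃┃    
ending │frank96@mail.com│41.┃┃    
nactive│dave78@mail.com │84.┃┃    
ctive  │bob93@mail.com  │18.┃┃    
ending │dave88@mail.com │56.┃┃    
nactive│eve41@mail.com  │60.┃┃    
ctive  │alice35@mail.com│57.┃┛    
ctive  │bob32@mail.com  │31.┃     


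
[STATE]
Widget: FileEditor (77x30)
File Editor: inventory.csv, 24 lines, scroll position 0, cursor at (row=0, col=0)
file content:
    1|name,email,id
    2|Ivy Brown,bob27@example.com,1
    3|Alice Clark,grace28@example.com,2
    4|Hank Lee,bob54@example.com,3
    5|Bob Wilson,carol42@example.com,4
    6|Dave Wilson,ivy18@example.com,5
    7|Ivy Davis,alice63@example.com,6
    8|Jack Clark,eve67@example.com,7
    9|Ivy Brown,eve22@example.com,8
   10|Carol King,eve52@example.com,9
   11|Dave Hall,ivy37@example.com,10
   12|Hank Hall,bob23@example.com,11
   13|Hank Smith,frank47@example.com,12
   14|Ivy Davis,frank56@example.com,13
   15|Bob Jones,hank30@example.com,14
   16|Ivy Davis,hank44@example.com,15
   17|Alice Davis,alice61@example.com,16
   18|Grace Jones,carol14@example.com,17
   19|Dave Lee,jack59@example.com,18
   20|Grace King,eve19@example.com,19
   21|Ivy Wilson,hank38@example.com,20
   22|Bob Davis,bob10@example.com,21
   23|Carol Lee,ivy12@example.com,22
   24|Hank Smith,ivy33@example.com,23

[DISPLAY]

█ame,email,id                                                               ▲
Ivy Brown,bob27@example.com,1                                               █
Alice Clark,grace28@example.com,2                                           ░
Hank Lee,bob54@example.com,3                                                ░
Bob Wilson,carol42@example.com,4                                            ░
Dave Wilson,ivy18@example.com,5                                             ░
Ivy Davis,alice63@example.com,6                                             ░
Jack Clark,eve67@example.com,7                                              ░
Ivy Brown,eve22@example.com,8                                               ░
Carol King,eve52@example.com,9                                              ░
Dave Hall,ivy37@example.com,10                                              ░
Hank Hall,bob23@example.com,11                                              ░
Hank Smith,frank47@example.com,12                                           ░
Ivy Davis,frank56@example.com,13                                            ░
Bob Jones,hank30@example.com,14                                             ░
Ivy Davis,hank44@example.com,15                                             ░
Alice Davis,alice61@example.com,16                                          ░
Grace Jones,carol14@example.com,17                                          ░
Dave Lee,jack59@example.com,18                                              ░
Grace King,eve19@example.com,19                                             ░
Ivy Wilson,hank38@example.com,20                                            ░
Bob Davis,bob10@example.com,21                                              ░
Carol Lee,ivy12@example.com,22                                              ░
Hank Smith,ivy33@example.com,23                                             ░
                                                                            ░
                                                                            ░
                                                                            ░
                                                                            ░
                                                                            ░
                                                                            ▼


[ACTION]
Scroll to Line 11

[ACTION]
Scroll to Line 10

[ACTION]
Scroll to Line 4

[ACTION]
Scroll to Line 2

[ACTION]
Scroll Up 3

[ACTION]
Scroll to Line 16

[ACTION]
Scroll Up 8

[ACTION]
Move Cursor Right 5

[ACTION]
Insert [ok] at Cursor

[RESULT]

name,ok█mail,id                                                             ▲
Ivy Brown,bob27@example.com,1                                               █
Alice Clark,grace28@example.com,2                                           ░
Hank Lee,bob54@example.com,3                                                ░
Bob Wilson,carol42@example.com,4                                            ░
Dave Wilson,ivy18@example.com,5                                             ░
Ivy Davis,alice63@example.com,6                                             ░
Jack Clark,eve67@example.com,7                                              ░
Ivy Brown,eve22@example.com,8                                               ░
Carol King,eve52@example.com,9                                              ░
Dave Hall,ivy37@example.com,10                                              ░
Hank Hall,bob23@example.com,11                                              ░
Hank Smith,frank47@example.com,12                                           ░
Ivy Davis,frank56@example.com,13                                            ░
Bob Jones,hank30@example.com,14                                             ░
Ivy Davis,hank44@example.com,15                                             ░
Alice Davis,alice61@example.com,16                                          ░
Grace Jones,carol14@example.com,17                                          ░
Dave Lee,jack59@example.com,18                                              ░
Grace King,eve19@example.com,19                                             ░
Ivy Wilson,hank38@example.com,20                                            ░
Bob Davis,bob10@example.com,21                                              ░
Carol Lee,ivy12@example.com,22                                              ░
Hank Smith,ivy33@example.com,23                                             ░
                                                                            ░
                                                                            ░
                                                                            ░
                                                                            ░
                                                                            ░
                                                                            ▼


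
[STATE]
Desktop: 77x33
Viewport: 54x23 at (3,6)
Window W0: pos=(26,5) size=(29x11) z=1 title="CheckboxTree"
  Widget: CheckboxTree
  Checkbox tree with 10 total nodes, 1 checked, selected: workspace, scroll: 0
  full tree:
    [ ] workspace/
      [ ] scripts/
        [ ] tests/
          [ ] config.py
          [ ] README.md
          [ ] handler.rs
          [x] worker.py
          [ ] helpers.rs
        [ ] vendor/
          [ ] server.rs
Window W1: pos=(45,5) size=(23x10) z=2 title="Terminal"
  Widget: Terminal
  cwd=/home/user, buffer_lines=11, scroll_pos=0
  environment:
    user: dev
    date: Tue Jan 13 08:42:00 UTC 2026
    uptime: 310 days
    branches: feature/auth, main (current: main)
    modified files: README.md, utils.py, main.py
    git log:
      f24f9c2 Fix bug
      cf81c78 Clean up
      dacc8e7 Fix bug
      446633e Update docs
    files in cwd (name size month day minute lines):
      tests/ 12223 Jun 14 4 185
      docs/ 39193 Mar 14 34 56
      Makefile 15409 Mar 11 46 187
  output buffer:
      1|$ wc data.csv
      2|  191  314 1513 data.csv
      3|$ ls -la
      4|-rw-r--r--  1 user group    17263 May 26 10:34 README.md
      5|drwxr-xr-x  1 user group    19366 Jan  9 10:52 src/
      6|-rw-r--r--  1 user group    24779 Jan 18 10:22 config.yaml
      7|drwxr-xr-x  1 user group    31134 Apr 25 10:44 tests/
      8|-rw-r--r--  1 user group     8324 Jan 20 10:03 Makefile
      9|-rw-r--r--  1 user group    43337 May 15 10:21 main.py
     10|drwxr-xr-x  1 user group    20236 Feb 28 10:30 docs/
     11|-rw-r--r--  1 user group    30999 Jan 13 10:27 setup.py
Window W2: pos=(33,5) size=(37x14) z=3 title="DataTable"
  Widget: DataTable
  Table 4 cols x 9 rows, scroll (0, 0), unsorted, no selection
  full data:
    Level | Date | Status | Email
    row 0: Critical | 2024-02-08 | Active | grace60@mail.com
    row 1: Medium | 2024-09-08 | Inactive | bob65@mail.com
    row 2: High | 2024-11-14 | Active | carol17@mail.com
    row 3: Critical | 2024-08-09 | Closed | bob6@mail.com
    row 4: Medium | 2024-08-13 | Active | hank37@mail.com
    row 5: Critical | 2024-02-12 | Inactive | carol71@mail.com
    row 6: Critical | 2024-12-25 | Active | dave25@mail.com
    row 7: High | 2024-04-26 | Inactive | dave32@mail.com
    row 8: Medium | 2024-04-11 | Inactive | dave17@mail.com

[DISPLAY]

                       ┃ Check┃ DataTable             
                       ┠──────┠───────────────────────
                       ┃>[-] w┃Level   │Date      │Sta
                       ┃   [-]┃────────┼──────────┼───
                       ┃     [┃Critical│2024-02-08│Act
                       ┃      ┃Medium  │2024-09-08│Ina
                       ┃      ┃High    │2024-11-14│Act
                       ┃      ┃Critical│2024-08-09│Clo
                       ┃      ┃Medium  │2024-08-13│Act
                       ┗━━━━━━┃Critical│2024-02-12│Ina
                              ┃Critical│2024-12-25│Act
                              ┃High    │2024-04-26│Ina
                              ┗━━━━━━━━━━━━━━━━━━━━━━━
                                                      
                                                      
                                                      
                                                      
                                                      
                                                      
                                                      
                                                      
                                                      
                                                      


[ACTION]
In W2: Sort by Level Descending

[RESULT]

                       ┃ Check┃ DataTable             
                       ┠──────┠───────────────────────
                       ┃>[-] w┃Level  ▼│Date      │Sta
                       ┃   [-]┃────────┼──────────┼───
                       ┃     [┃Medium  │2024-09-08│Ina
                       ┃      ┃Medium  │2024-08-13│Act
                       ┃      ┃Medium  │2024-04-11│Ina
                       ┃      ┃High    │2024-11-14│Act
                       ┃      ┃High    │2024-04-26│Ina
                       ┗━━━━━━┃Critical│2024-02-08│Act
                              ┃Critical│2024-08-09│Clo
                              ┃Critical│2024-02-12│Ina
                              ┗━━━━━━━━━━━━━━━━━━━━━━━
                                                      
                                                      
                                                      
                                                      
                                                      
                                                      
                                                      
                                                      
                                                      
                                                      


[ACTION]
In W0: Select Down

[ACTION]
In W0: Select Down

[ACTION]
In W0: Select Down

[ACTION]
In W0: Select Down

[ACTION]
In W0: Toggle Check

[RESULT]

                       ┃ Check┃ DataTable             
                       ┠──────┠───────────────────────
                       ┃ [-] w┃Level  ▼│Date      │Sta
                       ┃   [-]┃────────┼──────────┼───
                       ┃     [┃Medium  │2024-09-08│Ina
                       ┃      ┃Medium  │2024-08-13│Act
                       ┃>     ┃Medium  │2024-04-11│Ina
                       ┃      ┃High    │2024-11-14│Act
                       ┃      ┃High    │2024-04-26│Ina
                       ┗━━━━━━┃Critical│2024-02-08│Act
                              ┃Critical│2024-08-09│Clo
                              ┃Critical│2024-02-12│Ina
                              ┗━━━━━━━━━━━━━━━━━━━━━━━
                                                      
                                                      
                                                      
                                                      
                                                      
                                                      
                                                      
                                                      
                                                      
                                                      


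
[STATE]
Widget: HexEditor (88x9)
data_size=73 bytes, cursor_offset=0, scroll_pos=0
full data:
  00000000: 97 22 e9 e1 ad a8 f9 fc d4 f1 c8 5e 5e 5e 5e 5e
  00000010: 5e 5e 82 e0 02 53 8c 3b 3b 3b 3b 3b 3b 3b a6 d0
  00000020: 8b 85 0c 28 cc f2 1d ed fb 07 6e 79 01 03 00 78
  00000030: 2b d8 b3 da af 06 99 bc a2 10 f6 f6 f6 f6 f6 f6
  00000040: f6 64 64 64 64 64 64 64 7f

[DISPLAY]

00000000  97 22 e9 e1 ad a8 f9 fc  d4 f1 c8 5e 5e 5e 5e 5e  |.".........^^^^^|          
00000010  5e 5e 82 e0 02 53 8c 3b  3b 3b 3b 3b 3b 3b a6 d0  |^^...S.;;;;;;;..|          
00000020  8b 85 0c 28 cc f2 1d ed  fb 07 6e 79 01 03 00 78  |...(......ny...x|          
00000030  2b d8 b3 da af 06 99 bc  a2 10 f6 f6 f6 f6 f6 f6  |+...............|          
00000040  f6 64 64 64 64 64 64 64  7f                       |.ddddddd.       |          
                                                                                        
                                                                                        
                                                                                        
                                                                                        


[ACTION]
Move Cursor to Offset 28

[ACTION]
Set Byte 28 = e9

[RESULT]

00000000  97 22 e9 e1 ad a8 f9 fc  d4 f1 c8 5e 5e 5e 5e 5e  |.".........^^^^^|          
00000010  5e 5e 82 e0 02 53 8c 3b  3b 3b 3b 3b E9 3b a6 d0  |^^...S.;;;;;.;..|          
00000020  8b 85 0c 28 cc f2 1d ed  fb 07 6e 79 01 03 00 78  |...(......ny...x|          
00000030  2b d8 b3 da af 06 99 bc  a2 10 f6 f6 f6 f6 f6 f6  |+...............|          
00000040  f6 64 64 64 64 64 64 64  7f                       |.ddddddd.       |          
                                                                                        
                                                                                        
                                                                                        
                                                                                        


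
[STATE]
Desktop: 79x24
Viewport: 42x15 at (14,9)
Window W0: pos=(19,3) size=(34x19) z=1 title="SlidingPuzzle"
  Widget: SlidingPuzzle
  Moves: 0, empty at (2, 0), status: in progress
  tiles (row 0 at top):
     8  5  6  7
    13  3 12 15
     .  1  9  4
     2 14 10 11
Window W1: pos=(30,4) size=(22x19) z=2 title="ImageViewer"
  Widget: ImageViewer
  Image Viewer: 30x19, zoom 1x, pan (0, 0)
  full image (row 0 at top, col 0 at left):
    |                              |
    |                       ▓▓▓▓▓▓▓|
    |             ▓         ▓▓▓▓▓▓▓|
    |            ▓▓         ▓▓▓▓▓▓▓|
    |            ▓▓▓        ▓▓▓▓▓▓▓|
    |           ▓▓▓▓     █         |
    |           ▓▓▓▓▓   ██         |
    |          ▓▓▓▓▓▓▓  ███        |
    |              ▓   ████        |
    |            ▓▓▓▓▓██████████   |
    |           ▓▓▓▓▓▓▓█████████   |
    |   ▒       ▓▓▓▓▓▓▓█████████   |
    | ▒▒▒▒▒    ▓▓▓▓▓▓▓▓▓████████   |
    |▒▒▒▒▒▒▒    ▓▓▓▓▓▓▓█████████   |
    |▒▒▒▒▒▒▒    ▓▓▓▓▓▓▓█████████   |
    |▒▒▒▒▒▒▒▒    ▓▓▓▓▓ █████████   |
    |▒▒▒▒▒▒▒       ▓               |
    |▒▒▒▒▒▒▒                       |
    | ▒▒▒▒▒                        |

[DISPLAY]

     ┃│ 13 │  3 ┃             ▓      ┃┃   
     ┃├────┼────┃            ▓▓      ┃┃   
     ┃│    │  1 ┃            ▓▓▓     ┃┃   
     ┃├────┼────┃           ▓▓▓▓     ┃┃   
     ┃│  2 │ 14 ┃           ▓▓▓▓▓   █┃┃   
     ┃└────┴────┃          ▓▓▓▓▓▓▓  █┃┃   
     ┃Moves: 0  ┃              ▓   ██┃┃   
     ┃          ┃            ▓▓▓▓▓███┃┃   
     ┃          ┃           ▓▓▓▓▓▓▓██┃┃   
     ┃          ┃   ▒       ▓▓▓▓▓▓▓██┃┃   
     ┃          ┃ ▒▒▒▒▒    ▓▓▓▓▓▓▓▓▓█┃┃   
     ┃          ┃▒▒▒▒▒▒▒    ▓▓▓▓▓▓▓██┃┃   
     ┗━━━━━━━━━━┃▒▒▒▒▒▒▒    ▓▓▓▓▓▓▓██┃┛   
                ┗━━━━━━━━━━━━━━━━━━━━┛    
                                          


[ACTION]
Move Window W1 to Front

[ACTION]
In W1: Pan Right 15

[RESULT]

     ┃│ 13 │  3 ┃        ▓▓▓▓▓▓▓     ┃┃   
     ┃├────┼────┃        ▓▓▓▓▓▓▓     ┃┃   
     ┃│    │  1 ┃        ▓▓▓▓▓▓▓     ┃┃   
     ┃├────┼────┃     █              ┃┃   
     ┃│  2 │ 14 ┃▓   ██              ┃┃   
     ┃└────┴────┃▓▓  ███             ┃┃   
     ┃Moves: 0  ┃   ████             ┃┃   
     ┃          ┃▓▓██████████        ┃┃   
     ┃          ┃▓▓▓█████████        ┃┃   
     ┃          ┃▓▓▓█████████        ┃┃   
     ┃          ┃▓▓▓▓████████        ┃┃   
     ┃          ┃▓▓▓█████████        ┃┃   
     ┗━━━━━━━━━━┃▓▓▓█████████        ┃┛   
                ┗━━━━━━━━━━━━━━━━━━━━┛    
                                          


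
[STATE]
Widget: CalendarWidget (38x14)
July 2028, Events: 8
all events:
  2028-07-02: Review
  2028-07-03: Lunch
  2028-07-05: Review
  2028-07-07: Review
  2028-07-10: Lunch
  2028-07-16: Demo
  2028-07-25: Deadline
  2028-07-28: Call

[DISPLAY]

              July 2028               
Mo Tu We Th Fr Sa Su                  
                1  2*                 
 3*  4  5*  6  7*  8  9               
10* 11 12 13 14 15 16*                
17 18 19 20 21 22 23                  
24 25* 26 27 28* 29 30                
31                                    
                                      
                                      
                                      
                                      
                                      
                                      


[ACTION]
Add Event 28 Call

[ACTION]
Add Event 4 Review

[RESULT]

              July 2028               
Mo Tu We Th Fr Sa Su                  
                1  2*                 
 3*  4*  5*  6  7*  8  9              
10* 11 12 13 14 15 16*                
17 18 19 20 21 22 23                  
24 25* 26 27 28* 29 30                
31                                    
                                      
                                      
                                      
                                      
                                      
                                      


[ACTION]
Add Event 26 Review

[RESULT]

              July 2028               
Mo Tu We Th Fr Sa Su                  
                1  2*                 
 3*  4*  5*  6  7*  8  9              
10* 11 12 13 14 15 16*                
17 18 19 20 21 22 23                  
24 25* 26* 27 28* 29 30               
31                                    
                                      
                                      
                                      
                                      
                                      
                                      


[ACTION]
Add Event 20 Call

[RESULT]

              July 2028               
Mo Tu We Th Fr Sa Su                  
                1  2*                 
 3*  4*  5*  6  7*  8  9              
10* 11 12 13 14 15 16*                
17 18 19 20* 21 22 23                 
24 25* 26* 27 28* 29 30               
31                                    
                                      
                                      
                                      
                                      
                                      
                                      


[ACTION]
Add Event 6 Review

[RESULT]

              July 2028               
Mo Tu We Th Fr Sa Su                  
                1  2*                 
 3*  4*  5*  6*  7*  8  9             
10* 11 12 13 14 15 16*                
17 18 19 20* 21 22 23                 
24 25* 26* 27 28* 29 30               
31                                    
                                      
                                      
                                      
                                      
                                      
                                      


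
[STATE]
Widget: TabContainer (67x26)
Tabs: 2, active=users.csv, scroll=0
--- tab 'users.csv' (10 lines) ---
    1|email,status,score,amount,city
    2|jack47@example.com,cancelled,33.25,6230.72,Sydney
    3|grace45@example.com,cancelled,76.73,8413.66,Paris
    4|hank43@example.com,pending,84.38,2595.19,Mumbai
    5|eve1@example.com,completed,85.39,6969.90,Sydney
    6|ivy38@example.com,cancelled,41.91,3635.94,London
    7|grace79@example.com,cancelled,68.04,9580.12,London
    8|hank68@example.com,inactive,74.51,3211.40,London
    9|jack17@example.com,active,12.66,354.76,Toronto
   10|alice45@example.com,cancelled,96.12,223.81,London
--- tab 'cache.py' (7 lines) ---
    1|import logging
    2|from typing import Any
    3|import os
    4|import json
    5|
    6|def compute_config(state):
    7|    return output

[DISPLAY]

[users.csv]│ cache.py                                              
───────────────────────────────────────────────────────────────────
email,status,score,amount,city                                     
jack47@example.com,cancelled,33.25,6230.72,Sydney                  
grace45@example.com,cancelled,76.73,8413.66,Paris                  
hank43@example.com,pending,84.38,2595.19,Mumbai                    
eve1@example.com,completed,85.39,6969.90,Sydney                    
ivy38@example.com,cancelled,41.91,3635.94,London                   
grace79@example.com,cancelled,68.04,9580.12,London                 
hank68@example.com,inactive,74.51,3211.40,London                   
jack17@example.com,active,12.66,354.76,Toronto                     
alice45@example.com,cancelled,96.12,223.81,London                  
                                                                   
                                                                   
                                                                   
                                                                   
                                                                   
                                                                   
                                                                   
                                                                   
                                                                   
                                                                   
                                                                   
                                                                   
                                                                   
                                                                   


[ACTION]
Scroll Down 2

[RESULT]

[users.csv]│ cache.py                                              
───────────────────────────────────────────────────────────────────
grace45@example.com,cancelled,76.73,8413.66,Paris                  
hank43@example.com,pending,84.38,2595.19,Mumbai                    
eve1@example.com,completed,85.39,6969.90,Sydney                    
ivy38@example.com,cancelled,41.91,3635.94,London                   
grace79@example.com,cancelled,68.04,9580.12,London                 
hank68@example.com,inactive,74.51,3211.40,London                   
jack17@example.com,active,12.66,354.76,Toronto                     
alice45@example.com,cancelled,96.12,223.81,London                  
                                                                   
                                                                   
                                                                   
                                                                   
                                                                   
                                                                   
                                                                   
                                                                   
                                                                   
                                                                   
                                                                   
                                                                   
                                                                   
                                                                   
                                                                   
                                                                   


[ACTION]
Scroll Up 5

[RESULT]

[users.csv]│ cache.py                                              
───────────────────────────────────────────────────────────────────
email,status,score,amount,city                                     
jack47@example.com,cancelled,33.25,6230.72,Sydney                  
grace45@example.com,cancelled,76.73,8413.66,Paris                  
hank43@example.com,pending,84.38,2595.19,Mumbai                    
eve1@example.com,completed,85.39,6969.90,Sydney                    
ivy38@example.com,cancelled,41.91,3635.94,London                   
grace79@example.com,cancelled,68.04,9580.12,London                 
hank68@example.com,inactive,74.51,3211.40,London                   
jack17@example.com,active,12.66,354.76,Toronto                     
alice45@example.com,cancelled,96.12,223.81,London                  
                                                                   
                                                                   
                                                                   
                                                                   
                                                                   
                                                                   
                                                                   
                                                                   
                                                                   
                                                                   
                                                                   
                                                                   
                                                                   
                                                                   


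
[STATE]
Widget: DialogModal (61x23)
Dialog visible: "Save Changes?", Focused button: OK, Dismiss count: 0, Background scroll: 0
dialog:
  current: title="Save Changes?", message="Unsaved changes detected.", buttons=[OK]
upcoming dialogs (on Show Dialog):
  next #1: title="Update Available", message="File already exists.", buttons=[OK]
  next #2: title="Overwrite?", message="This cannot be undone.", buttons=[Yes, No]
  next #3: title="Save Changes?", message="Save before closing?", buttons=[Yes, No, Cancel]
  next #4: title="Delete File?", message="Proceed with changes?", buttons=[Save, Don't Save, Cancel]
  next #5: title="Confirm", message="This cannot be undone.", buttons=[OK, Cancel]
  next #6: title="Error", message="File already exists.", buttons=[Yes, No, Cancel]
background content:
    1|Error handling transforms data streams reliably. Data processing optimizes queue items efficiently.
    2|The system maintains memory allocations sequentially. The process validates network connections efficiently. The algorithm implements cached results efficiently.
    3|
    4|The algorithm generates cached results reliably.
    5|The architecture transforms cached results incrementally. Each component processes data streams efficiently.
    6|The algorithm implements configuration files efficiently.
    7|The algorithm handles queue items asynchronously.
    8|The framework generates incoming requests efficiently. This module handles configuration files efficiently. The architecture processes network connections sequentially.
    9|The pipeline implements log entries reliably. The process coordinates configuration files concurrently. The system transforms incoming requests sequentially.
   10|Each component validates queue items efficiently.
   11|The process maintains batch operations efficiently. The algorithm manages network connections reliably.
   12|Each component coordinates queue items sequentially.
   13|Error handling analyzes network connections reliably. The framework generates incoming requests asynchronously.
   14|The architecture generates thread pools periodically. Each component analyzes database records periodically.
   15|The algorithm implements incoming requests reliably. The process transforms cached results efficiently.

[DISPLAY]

Error handling transforms data streams reliably. Data process
The system maintains memory allocations sequentially. The pro
                                                             
The algorithm generates cached results reliably.             
The architecture transforms cached results incrementally. Eac
The algorithm implements configuration files efficiently.    
The algorithm handles queue items asynchronously.            
The framework generates incoming requests efficiently. This m
The pipeline implements log entries reliably. The process coo
Each component v┌───────────────────────────┐tly.            
The process main│       Save Changes?       │ently. The algor
Each component c│ Unsaved changes detected. │tially.         
Error handling a│            [OK]           │eliably. The fra
The architecture└───────────────────────────┘dically. Each co
The algorithm implements incoming requests reliably. The proc
                                                             
                                                             
                                                             
                                                             
                                                             
                                                             
                                                             
                                                             


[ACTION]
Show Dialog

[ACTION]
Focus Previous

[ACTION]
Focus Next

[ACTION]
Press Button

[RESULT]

Error handling transforms data streams reliably. Data process
The system maintains memory allocations sequentially. The pro
                                                             
The algorithm generates cached results reliably.             
The architecture transforms cached results incrementally. Eac
The algorithm implements configuration files efficiently.    
The algorithm handles queue items asynchronously.            
The framework generates incoming requests efficiently. This m
The pipeline implements log entries reliably. The process coo
Each component validates queue items efficiently.            
The process maintains batch operations efficiently. The algor
Each component coordinates queue items sequentially.         
Error handling analyzes network connections reliably. The fra
The architecture generates thread pools periodically. Each co
The algorithm implements incoming requests reliably. The proc
                                                             
                                                             
                                                             
                                                             
                                                             
                                                             
                                                             
                                                             
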